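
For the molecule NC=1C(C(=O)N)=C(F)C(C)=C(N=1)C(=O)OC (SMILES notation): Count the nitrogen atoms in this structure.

Scan the SMILES for N atoms (remember two-letter symbols like Cl and Br are single atoms).
Nitrogen count: 3.

3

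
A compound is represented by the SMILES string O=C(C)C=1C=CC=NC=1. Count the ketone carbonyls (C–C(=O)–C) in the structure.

The ketone motif appears at heavy-atom position 2 in the SMILES.
Ketone count: 1.

1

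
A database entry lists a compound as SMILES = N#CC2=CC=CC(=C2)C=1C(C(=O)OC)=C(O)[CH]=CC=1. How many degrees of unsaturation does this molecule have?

Molecular formula: C15H11NO3.
DoU = (2C + 2 + N − H − X) / 2, where X is the halogen count and O/S are ignored.
    = (2·15 + 2 + 1 − 11 − 0) / 2 = 22 / 2 = 11.

11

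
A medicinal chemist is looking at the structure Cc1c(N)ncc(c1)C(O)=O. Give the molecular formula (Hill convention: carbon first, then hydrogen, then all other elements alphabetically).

Walk through each heavy atom and fill implicit hydrogens from standard valence (C 4, N 3, O 2, S 2, halogen 1); for lowercase aromatic atoms, an aromatic c carries 1 H when it has two neighbours and 0 H with three, and aromatic n carries 0 H:
  atom 1: C, bond orders sum to 1 (valence 4) → 3 H
  atom 2: aromatic c, 3 neighbours → 0 H
  atom 3: aromatic c, 3 neighbours → 0 H
  atom 4: N, bond orders sum to 1 (valence 3) → 2 H
  atom 5: aromatic n, 2 neighbours → 0 H
  atom 6: aromatic c, 2 neighbours → 1 H
  atom 7: aromatic c, 3 neighbours → 0 H
  atom 8: aromatic c, 2 neighbours → 1 H
  atom 9: C, bond orders sum to 4 (valence 4) → 0 H
  atom 10: O, bond orders sum to 1 (valence 2) → 1 H
  atom 11: O, bond orders sum to 2 (valence 2) → 0 H
Totals → C:7, H:8, N:2, O:2.

C7H8N2O2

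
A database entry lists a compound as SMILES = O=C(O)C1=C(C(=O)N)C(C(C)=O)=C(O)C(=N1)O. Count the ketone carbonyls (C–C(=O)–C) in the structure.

The ketone motif appears at heavy-atom position 10 in the SMILES.
Other groups present: 1 amide, 1 carboxylic acid, 2 hydroxyl.
Ketone count: 1.

1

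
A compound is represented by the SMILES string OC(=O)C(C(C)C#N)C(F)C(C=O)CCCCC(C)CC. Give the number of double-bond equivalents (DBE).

4

Molecular formula: C16H26FNO3.
DoU = (2C + 2 + N − H − X) / 2, where X is the halogen count and O/S are ignored.
    = (2·16 + 2 + 1 − 26 − 1) / 2 = 8 / 2 = 4.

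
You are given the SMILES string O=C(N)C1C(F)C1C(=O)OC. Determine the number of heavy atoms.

11

Every atom symbol written in the SMILES (organic subset) is one heavy atom; implicit H are not written.
Heavy atoms by element → C:6, F:1, N:1, O:3.
Total: 11.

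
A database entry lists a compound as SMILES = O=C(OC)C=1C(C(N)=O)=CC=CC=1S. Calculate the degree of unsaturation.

6

Degree of unsaturation = (number of rings) + (number of π bonds).
Ring closures in the SMILES: 1.
π bonds: 5 double bonds (each 1 DoU) → 5 DoU from unsaturation.
Total DoU = 1 + 5 = 6.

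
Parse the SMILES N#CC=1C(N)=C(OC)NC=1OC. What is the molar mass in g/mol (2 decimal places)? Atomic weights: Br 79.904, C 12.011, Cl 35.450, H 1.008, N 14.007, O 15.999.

167.17 g/mol

First, the molecular formula is C7H9N3O2 (counting implicit H from valence).
  C: 7 × 12.011 = 84.077
  H: 9 × 1.008 = 9.072
  N: 3 × 14.007 = 42.021
  O: 2 × 15.999 = 31.998
Sum: 7×12.011 + 9×1.008 + 3×14.007 + 2×15.999 = 167.168 → 167.17 g/mol.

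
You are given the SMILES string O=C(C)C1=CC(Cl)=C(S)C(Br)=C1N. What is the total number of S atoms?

Scan the SMILES for S atoms (remember two-letter symbols like Cl and Br are single atoms).
Sulfur count: 1.

1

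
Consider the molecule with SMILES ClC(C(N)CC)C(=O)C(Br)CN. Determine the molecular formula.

Walk through each heavy atom and fill implicit hydrogens from standard valence (C 4, N 3, O 2, S 2, halogen 1):
  atom 1: Cl (halogen, monovalent) → 0 H
  atom 2: C, bond orders sum to 3 (valence 4) → 1 H
  atom 3: C, bond orders sum to 3 (valence 4) → 1 H
  atom 4: N, bond orders sum to 1 (valence 3) → 2 H
  atom 5: C, bond orders sum to 2 (valence 4) → 2 H
  atom 6: C, bond orders sum to 1 (valence 4) → 3 H
  atom 7: C, bond orders sum to 4 (valence 4) → 0 H
  atom 8: O, bond orders sum to 2 (valence 2) → 0 H
  atom 9: C, bond orders sum to 3 (valence 4) → 1 H
  atom 10: Br (halogen, monovalent) → 0 H
  atom 11: C, bond orders sum to 2 (valence 4) → 2 H
  atom 12: N, bond orders sum to 1 (valence 3) → 2 H
Totals → C:7, H:14, Br:1, Cl:1, N:2, O:1.

C7H14BrClN2O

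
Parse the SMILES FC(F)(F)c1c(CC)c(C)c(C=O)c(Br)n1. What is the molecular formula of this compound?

C10H9BrF3NO

Walk through each heavy atom and fill implicit hydrogens from standard valence (C 4, N 3, O 2, S 2, halogen 1); for lowercase aromatic atoms, an aromatic c carries 1 H when it has two neighbours and 0 H with three, and aromatic n carries 0 H:
  atom 1: F (halogen, monovalent) → 0 H
  atom 2: C, bond orders sum to 4 (valence 4) → 0 H
  atom 3: F (halogen, monovalent) → 0 H
  atom 4: F (halogen, monovalent) → 0 H
  atom 5: aromatic c, 3 neighbours → 0 H
  atom 6: aromatic c, 3 neighbours → 0 H
  atom 7: C, bond orders sum to 2 (valence 4) → 2 H
  atom 8: C, bond orders sum to 1 (valence 4) → 3 H
  atom 9: aromatic c, 3 neighbours → 0 H
  atom 10: C, bond orders sum to 1 (valence 4) → 3 H
  atom 11: aromatic c, 3 neighbours → 0 H
  atom 12: C, bond orders sum to 3 (valence 4) → 1 H
  atom 13: O, bond orders sum to 2 (valence 2) → 0 H
  atom 14: aromatic c, 3 neighbours → 0 H
  atom 15: Br (halogen, monovalent) → 0 H
  atom 16: aromatic n, 2 neighbours → 0 H
Totals → C:10, H:9, Br:1, F:3, N:1, O:1.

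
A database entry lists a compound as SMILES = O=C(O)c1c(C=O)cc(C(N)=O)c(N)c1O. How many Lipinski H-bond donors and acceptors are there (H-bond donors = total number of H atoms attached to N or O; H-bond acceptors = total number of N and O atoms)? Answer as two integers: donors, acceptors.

6, 7

Donors: find every N or O and count the H atoms it carries.
  atom 1 (O): bond orders sum to 2 → 0 H
  atom 3 (O): bond orders sum to 1 → 1 H
  atom 7 (O): bond orders sum to 2 → 0 H
  atom 11 (N): bond orders sum to 1 → 2 H
  atom 12 (O): bond orders sum to 2 → 0 H
  atom 14 (N): bond orders sum to 1 → 2 H
  atom 16 (O): bond orders sum to 1 → 1 H
Lipinski HBD = 6.
Acceptors: N atoms = 2, O atoms = 5 → HBA = 7.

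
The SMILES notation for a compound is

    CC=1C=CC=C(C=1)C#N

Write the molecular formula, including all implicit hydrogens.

Walk through each heavy atom and fill implicit hydrogens from standard valence (C 4, N 3, O 2, S 2, halogen 1):
  atom 1: C, bond orders sum to 1 (valence 4) → 3 H
  atom 2: C, bond orders sum to 4 (valence 4) → 0 H
  atom 3: C, bond orders sum to 3 (valence 4) → 1 H
  atom 4: C, bond orders sum to 3 (valence 4) → 1 H
  atom 5: C, bond orders sum to 3 (valence 4) → 1 H
  atom 6: C, bond orders sum to 4 (valence 4) → 0 H
  atom 7: C, bond orders sum to 3 (valence 4) → 1 H
  atom 8: C, bond orders sum to 4 (valence 4) → 0 H
  atom 9: N, bond orders sum to 3 (valence 3) → 0 H
Totals → C:8, H:7, N:1.
In Hill order: C8H7N.

C8H7N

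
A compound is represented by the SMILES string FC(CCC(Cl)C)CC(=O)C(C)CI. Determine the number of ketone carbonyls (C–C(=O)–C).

The ketone motif appears at heavy-atom position 9 in the SMILES.
Ketone count: 1.

1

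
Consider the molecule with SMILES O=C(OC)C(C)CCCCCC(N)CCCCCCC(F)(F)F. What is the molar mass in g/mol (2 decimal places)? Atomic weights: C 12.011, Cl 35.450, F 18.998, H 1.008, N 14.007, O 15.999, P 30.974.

339.44 g/mol

First, the molecular formula is C17H32F3NO2 (counting implicit H from valence).
  C: 17 × 12.011 = 204.187
  F: 3 × 18.998 = 56.994
  H: 32 × 1.008 = 32.256
  N: 1 × 14.007 = 14.007
  O: 2 × 15.999 = 31.998
Sum: 17×12.011 + 3×18.998 + 32×1.008 + 1×14.007 + 2×15.999 = 339.442 → 339.44 g/mol.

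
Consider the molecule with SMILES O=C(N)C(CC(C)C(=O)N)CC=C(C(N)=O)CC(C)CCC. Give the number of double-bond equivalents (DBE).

Molecular formula: C16H29N3O3.
DoU = (2C + 2 + N − H − X) / 2, where X is the halogen count and O/S are ignored.
    = (2·16 + 2 + 3 − 29 − 0) / 2 = 8 / 2 = 4.

4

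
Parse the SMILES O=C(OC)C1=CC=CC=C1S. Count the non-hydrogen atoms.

11

Every atom symbol written in the SMILES (organic subset) is one heavy atom; implicit H are not written.
Heavy atoms by element → C:8, O:2, S:1.
Total: 11.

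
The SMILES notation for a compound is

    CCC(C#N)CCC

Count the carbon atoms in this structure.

Count every carbon token in the SMILES (each C, including those in ring-closure positions and inside branches).
Carbon count: 7.

7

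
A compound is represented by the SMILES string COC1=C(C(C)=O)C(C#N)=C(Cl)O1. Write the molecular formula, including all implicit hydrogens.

C8H6ClNO3

Walk through each heavy atom and fill implicit hydrogens from standard valence (C 4, N 3, O 2, S 2, halogen 1):
  atom 1: C, bond orders sum to 1 (valence 4) → 3 H
  atom 2: O, bond orders sum to 2 (valence 2) → 0 H
  atom 3: C, bond orders sum to 4 (valence 4) → 0 H
  atom 4: C, bond orders sum to 4 (valence 4) → 0 H
  atom 5: C, bond orders sum to 4 (valence 4) → 0 H
  atom 6: C, bond orders sum to 1 (valence 4) → 3 H
  atom 7: O, bond orders sum to 2 (valence 2) → 0 H
  atom 8: C, bond orders sum to 4 (valence 4) → 0 H
  atom 9: C, bond orders sum to 4 (valence 4) → 0 H
  atom 10: N, bond orders sum to 3 (valence 3) → 0 H
  atom 11: C, bond orders sum to 4 (valence 4) → 0 H
  atom 12: Cl (halogen, monovalent) → 0 H
  atom 13: O, bond orders sum to 2 (valence 2) → 0 H
Totals → C:8, H:6, Cl:1, N:1, O:3.
In Hill order: C8H6ClNO3.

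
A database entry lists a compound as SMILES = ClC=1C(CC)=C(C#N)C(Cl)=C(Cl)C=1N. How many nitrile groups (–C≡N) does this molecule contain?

1

The nitrile motif appears at heavy-atom position 7 in the SMILES.
Other groups present: 1 primary amine.
Nitrile count: 1.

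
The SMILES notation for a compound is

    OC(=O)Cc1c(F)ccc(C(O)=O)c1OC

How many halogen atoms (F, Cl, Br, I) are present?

Halogen atoms appear at heavy-atom position 7 (1×F).
Other groups present: 2 carboxylic acid, 1 ether.
Halogen count: 1.

1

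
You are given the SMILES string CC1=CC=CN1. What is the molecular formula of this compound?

Walk through each heavy atom and fill implicit hydrogens from standard valence (C 4, N 3, O 2, S 2, halogen 1):
  atom 1: C, bond orders sum to 1 (valence 4) → 3 H
  atom 2: C, bond orders sum to 4 (valence 4) → 0 H
  atom 3: C, bond orders sum to 3 (valence 4) → 1 H
  atom 4: C, bond orders sum to 3 (valence 4) → 1 H
  atom 5: C, bond orders sum to 3 (valence 4) → 1 H
  atom 6: N, bond orders sum to 2 (valence 3) → 1 H
Totals → C:5, H:7, N:1.

C5H7N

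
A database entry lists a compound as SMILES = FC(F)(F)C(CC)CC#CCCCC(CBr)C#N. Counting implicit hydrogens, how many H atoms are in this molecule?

17

Walk through each heavy atom and fill implicit hydrogens from standard valence (C 4, N 3, O 2, S 2, halogen 1):
  atom 1: F (halogen, monovalent) → 0 H
  atom 2: C, bond orders sum to 4 (valence 4) → 0 H
  atom 3: F (halogen, monovalent) → 0 H
  atom 4: F (halogen, monovalent) → 0 H
  atom 5: C, bond orders sum to 3 (valence 4) → 1 H
  atom 6: C, bond orders sum to 2 (valence 4) → 2 H
  atom 7: C, bond orders sum to 1 (valence 4) → 3 H
  atom 8: C, bond orders sum to 2 (valence 4) → 2 H
  atom 9: C, bond orders sum to 4 (valence 4) → 0 H
  atom 10: C, bond orders sum to 4 (valence 4) → 0 H
  atom 11: C, bond orders sum to 2 (valence 4) → 2 H
  atom 12: C, bond orders sum to 2 (valence 4) → 2 H
  atom 13: C, bond orders sum to 2 (valence 4) → 2 H
  atom 14: C, bond orders sum to 3 (valence 4) → 1 H
  atom 15: C, bond orders sum to 2 (valence 4) → 2 H
  atom 16: Br (halogen, monovalent) → 0 H
  atom 17: C, bond orders sum to 4 (valence 4) → 0 H
  atom 18: N, bond orders sum to 3 (valence 3) → 0 H
Total hydrogens: 17.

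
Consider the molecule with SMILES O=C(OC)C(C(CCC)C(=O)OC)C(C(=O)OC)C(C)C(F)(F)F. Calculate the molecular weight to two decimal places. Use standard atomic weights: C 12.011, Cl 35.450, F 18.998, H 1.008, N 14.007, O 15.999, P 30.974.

356.34 g/mol

First, the molecular formula is C15H23F3O6 (counting implicit H from valence).
  C: 15 × 12.011 = 180.165
  F: 3 × 18.998 = 56.994
  H: 23 × 1.008 = 23.184
  O: 6 × 15.999 = 95.994
Sum: 15×12.011 + 3×18.998 + 23×1.008 + 6×15.999 = 356.337 → 356.34 g/mol.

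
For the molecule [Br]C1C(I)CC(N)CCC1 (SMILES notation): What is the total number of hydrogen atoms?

13

Walk through each heavy atom and fill implicit hydrogens from standard valence (C 4, N 3, O 2, S 2, halogen 1):
  atom 1: Br with explicit H count 0
  atom 2: C, bond orders sum to 3 (valence 4) → 1 H
  atom 3: C, bond orders sum to 3 (valence 4) → 1 H
  atom 4: I (halogen, monovalent) → 0 H
  atom 5: C, bond orders sum to 2 (valence 4) → 2 H
  atom 6: C, bond orders sum to 3 (valence 4) → 1 H
  atom 7: N, bond orders sum to 1 (valence 3) → 2 H
  atom 8: C, bond orders sum to 2 (valence 4) → 2 H
  atom 9: C, bond orders sum to 2 (valence 4) → 2 H
  atom 10: C, bond orders sum to 2 (valence 4) → 2 H
Total hydrogens: 13.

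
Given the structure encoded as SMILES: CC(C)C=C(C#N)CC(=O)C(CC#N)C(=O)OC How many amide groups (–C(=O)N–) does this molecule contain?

Scan the SMILES for the amide motif — none present.
Groups that are present: 1 alkene, 1 ester, 1 ketone, 2 nitrile.

0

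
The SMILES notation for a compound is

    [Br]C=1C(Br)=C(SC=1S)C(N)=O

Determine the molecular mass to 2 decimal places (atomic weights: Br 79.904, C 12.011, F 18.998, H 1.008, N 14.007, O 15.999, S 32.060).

317.01 g/mol

First, the molecular formula is C5H3Br2NOS2 (counting implicit H from valence).
  Br: 2 × 79.904 = 159.808
  C: 5 × 12.011 = 60.055
  H: 3 × 1.008 = 3.024
  N: 1 × 14.007 = 14.007
  O: 1 × 15.999 = 15.999
  S: 2 × 32.060 = 64.120
Sum: 2×79.904 + 5×12.011 + 3×1.008 + 1×14.007 + 1×15.999 + 2×32.060 = 317.013 → 317.01 g/mol.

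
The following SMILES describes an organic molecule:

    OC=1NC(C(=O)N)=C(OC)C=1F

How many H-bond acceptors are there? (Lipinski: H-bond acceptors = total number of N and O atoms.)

N atoms: 2; O atoms: 3.
Lipinski HBA = 2 + 3 = 5.

5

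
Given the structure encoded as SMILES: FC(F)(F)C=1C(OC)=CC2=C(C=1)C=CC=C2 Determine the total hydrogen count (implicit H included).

9

Walk through each heavy atom and fill implicit hydrogens from standard valence (C 4, N 3, O 2, S 2, halogen 1):
  atom 1: F (halogen, monovalent) → 0 H
  atom 2: C, bond orders sum to 4 (valence 4) → 0 H
  atom 3: F (halogen, monovalent) → 0 H
  atom 4: F (halogen, monovalent) → 0 H
  atom 5: C, bond orders sum to 4 (valence 4) → 0 H
  atom 6: C, bond orders sum to 4 (valence 4) → 0 H
  atom 7: O, bond orders sum to 2 (valence 2) → 0 H
  atom 8: C, bond orders sum to 1 (valence 4) → 3 H
  atom 9: C, bond orders sum to 3 (valence 4) → 1 H
  atom 10: C, bond orders sum to 4 (valence 4) → 0 H
  atom 11: C, bond orders sum to 4 (valence 4) → 0 H
  atom 12: C, bond orders sum to 3 (valence 4) → 1 H
  atom 13: C, bond orders sum to 3 (valence 4) → 1 H
  atom 14: C, bond orders sum to 3 (valence 4) → 1 H
  atom 15: C, bond orders sum to 3 (valence 4) → 1 H
  atom 16: C, bond orders sum to 3 (valence 4) → 1 H
Total hydrogens: 9.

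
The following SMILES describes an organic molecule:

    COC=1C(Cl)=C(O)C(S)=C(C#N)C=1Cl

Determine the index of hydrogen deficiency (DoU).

Degree of unsaturation = (number of rings) + (number of π bonds).
Ring closures in the SMILES: 1.
π bonds: 3 double bonds (each 1 DoU), 1 triple bond (each 2 DoU) → 5 DoU from unsaturation.
Total DoU = 1 + 5 = 6.

6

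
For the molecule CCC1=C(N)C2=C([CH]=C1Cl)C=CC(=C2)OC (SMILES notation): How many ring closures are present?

In SMILES, each pair of matching ring-closure digits denotes one ring-closing bond; the number of such bonds equals the number of independent rings.
Ring-closure bonds here: 2.

2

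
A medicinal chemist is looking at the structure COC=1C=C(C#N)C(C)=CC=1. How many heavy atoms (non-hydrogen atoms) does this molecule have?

Every atom symbol written in the SMILES (organic subset) is one heavy atom; implicit H are not written.
Heavy atoms by element → C:9, N:1, O:1.
Total: 11.

11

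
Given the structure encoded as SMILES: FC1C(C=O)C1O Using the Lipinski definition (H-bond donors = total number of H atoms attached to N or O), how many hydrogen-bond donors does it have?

Donors: find every N or O and count the H atoms it carries.
  atom 5 (O): bond orders sum to 2 → 0 H
  atom 7 (O): bond orders sum to 1 → 1 H
Lipinski HBD = 1.

1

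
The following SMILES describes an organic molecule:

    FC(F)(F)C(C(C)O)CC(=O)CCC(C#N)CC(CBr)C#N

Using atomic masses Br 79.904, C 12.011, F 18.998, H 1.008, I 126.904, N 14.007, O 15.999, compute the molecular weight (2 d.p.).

383.21 g/mol

First, the molecular formula is C14H18BrF3N2O2 (counting implicit H from valence).
  Br: 1 × 79.904 = 79.904
  C: 14 × 12.011 = 168.154
  F: 3 × 18.998 = 56.994
  H: 18 × 1.008 = 18.144
  N: 2 × 14.007 = 28.014
  O: 2 × 15.999 = 31.998
Sum: 1×79.904 + 14×12.011 + 3×18.998 + 18×1.008 + 2×14.007 + 2×15.999 = 383.208 → 383.21 g/mol.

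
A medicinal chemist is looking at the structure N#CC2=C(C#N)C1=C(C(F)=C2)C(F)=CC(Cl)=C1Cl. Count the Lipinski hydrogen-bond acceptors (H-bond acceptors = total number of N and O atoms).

2

N atoms: 2; O atoms: 0.
Lipinski HBA = 2 + 0 = 2.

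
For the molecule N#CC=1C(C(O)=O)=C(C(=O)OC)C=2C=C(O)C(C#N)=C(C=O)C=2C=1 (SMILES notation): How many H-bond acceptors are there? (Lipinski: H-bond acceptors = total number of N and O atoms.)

8

N atoms: 2; O atoms: 6.
Lipinski HBA = 2 + 6 = 8.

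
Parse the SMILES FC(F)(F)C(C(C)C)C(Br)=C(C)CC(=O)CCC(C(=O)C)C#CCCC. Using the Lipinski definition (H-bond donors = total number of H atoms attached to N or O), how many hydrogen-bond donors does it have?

Donors: find every N or O and count the H atoms it carries.
  atom 15 (O): bond orders sum to 2 → 0 H
  atom 20 (O): bond orders sum to 2 → 0 H
Lipinski HBD = 0.

0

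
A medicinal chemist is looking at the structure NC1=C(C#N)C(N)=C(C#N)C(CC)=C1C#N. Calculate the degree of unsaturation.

Degree of unsaturation = (number of rings) + (number of π bonds).
Ring closures in the SMILES: 1.
π bonds: 3 double bonds (each 1 DoU), 3 triple bonds (each 2 DoU) → 9 DoU from unsaturation.
Total DoU = 1 + 9 = 10.

10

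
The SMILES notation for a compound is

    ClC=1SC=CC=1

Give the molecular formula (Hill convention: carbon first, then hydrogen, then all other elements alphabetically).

C4H3ClS

Walk through each heavy atom and fill implicit hydrogens from standard valence (C 4, N 3, O 2, S 2, halogen 1):
  atom 1: Cl (halogen, monovalent) → 0 H
  atom 2: C, bond orders sum to 4 (valence 4) → 0 H
  atom 3: S, bond orders sum to 2 (valence 2) → 0 H
  atom 4: C, bond orders sum to 3 (valence 4) → 1 H
  atom 5: C, bond orders sum to 3 (valence 4) → 1 H
  atom 6: C, bond orders sum to 3 (valence 4) → 1 H
Totals → C:4, H:3, Cl:1, S:1.
In Hill order: C4H3ClS.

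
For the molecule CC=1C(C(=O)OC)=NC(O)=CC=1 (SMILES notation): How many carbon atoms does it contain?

8

Count every carbon token in the SMILES (each C, including those in ring-closure positions and inside branches).
Carbon count: 8.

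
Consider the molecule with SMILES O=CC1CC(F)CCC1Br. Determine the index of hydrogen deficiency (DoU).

Degree of unsaturation = (number of rings) + (number of π bonds).
Ring closures in the SMILES: 1.
π bonds: 1 double bond (each 1 DoU) → 1 DoU from unsaturation.
Total DoU = 1 + 1 = 2.

2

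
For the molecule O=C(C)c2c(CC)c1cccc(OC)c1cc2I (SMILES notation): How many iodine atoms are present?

Scan the SMILES for I atoms (remember two-letter symbols like Cl and Br are single atoms).
Iodine count: 1.

1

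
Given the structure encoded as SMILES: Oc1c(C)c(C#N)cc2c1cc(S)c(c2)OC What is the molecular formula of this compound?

C13H11NO2S

Walk through each heavy atom and fill implicit hydrogens from standard valence (C 4, N 3, O 2, S 2, halogen 1); for lowercase aromatic atoms, an aromatic c carries 1 H when it has two neighbours and 0 H with three, and aromatic n carries 0 H:
  atom 1: O, bond orders sum to 1 (valence 2) → 1 H
  atom 2: aromatic c, 3 neighbours → 0 H
  atom 3: aromatic c, 3 neighbours → 0 H
  atom 4: C, bond orders sum to 1 (valence 4) → 3 H
  atom 5: aromatic c, 3 neighbours → 0 H
  atom 6: C, bond orders sum to 4 (valence 4) → 0 H
  atom 7: N, bond orders sum to 3 (valence 3) → 0 H
  atom 8: aromatic c, 2 neighbours → 1 H
  atom 9: aromatic c, 3 neighbours → 0 H
  atom 10: aromatic c, 3 neighbours → 0 H
  atom 11: aromatic c, 2 neighbours → 1 H
  atom 12: aromatic c, 3 neighbours → 0 H
  atom 13: S, bond orders sum to 1 (valence 2) → 1 H
  atom 14: aromatic c, 3 neighbours → 0 H
  atom 15: aromatic c, 2 neighbours → 1 H
  atom 16: O, bond orders sum to 2 (valence 2) → 0 H
  atom 17: C, bond orders sum to 1 (valence 4) → 3 H
Totals → C:13, H:11, N:1, O:2, S:1.
In Hill order: C13H11NO2S.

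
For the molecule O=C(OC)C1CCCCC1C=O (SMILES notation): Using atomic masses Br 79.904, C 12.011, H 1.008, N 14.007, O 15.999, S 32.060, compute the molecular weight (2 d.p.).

First, the molecular formula is C9H14O3 (counting implicit H from valence).
  C: 9 × 12.011 = 108.099
  H: 14 × 1.008 = 14.112
  O: 3 × 15.999 = 47.997
Sum: 9×12.011 + 14×1.008 + 3×15.999 = 170.208 → 170.21 g/mol.

170.21 g/mol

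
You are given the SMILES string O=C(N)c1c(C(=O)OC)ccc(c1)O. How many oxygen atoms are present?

Scan the SMILES for O atoms (remember two-letter symbols like Cl and Br are single atoms).
Oxygen count: 4.

4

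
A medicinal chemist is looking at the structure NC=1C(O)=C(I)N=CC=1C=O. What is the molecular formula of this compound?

C6H5IN2O2

Walk through each heavy atom and fill implicit hydrogens from standard valence (C 4, N 3, O 2, S 2, halogen 1):
  atom 1: N, bond orders sum to 1 (valence 3) → 2 H
  atom 2: C, bond orders sum to 4 (valence 4) → 0 H
  atom 3: C, bond orders sum to 4 (valence 4) → 0 H
  atom 4: O, bond orders sum to 1 (valence 2) → 1 H
  atom 5: C, bond orders sum to 4 (valence 4) → 0 H
  atom 6: I (halogen, monovalent) → 0 H
  atom 7: N, bond orders sum to 3 (valence 3) → 0 H
  atom 8: C, bond orders sum to 3 (valence 4) → 1 H
  atom 9: C, bond orders sum to 4 (valence 4) → 0 H
  atom 10: C, bond orders sum to 3 (valence 4) → 1 H
  atom 11: O, bond orders sum to 2 (valence 2) → 0 H
Totals → C:6, H:5, I:1, N:2, O:2.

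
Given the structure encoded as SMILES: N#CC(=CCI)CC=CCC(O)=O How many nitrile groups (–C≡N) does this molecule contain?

1

The nitrile motif appears at heavy-atom position 2 in the SMILES.
Other groups present: 2 alkene, 1 carboxylic acid.
Nitrile count: 1.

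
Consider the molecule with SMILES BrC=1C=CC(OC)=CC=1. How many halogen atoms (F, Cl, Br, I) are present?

1

Halogen atoms appear at heavy-atom position 1 (1×Br).
Other groups present: 1 ether.
Halogen count: 1.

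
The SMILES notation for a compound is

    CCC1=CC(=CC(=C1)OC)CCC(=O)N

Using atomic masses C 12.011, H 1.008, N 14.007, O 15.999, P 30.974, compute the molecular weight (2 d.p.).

First, the molecular formula is C12H17NO2 (counting implicit H from valence).
  C: 12 × 12.011 = 144.132
  H: 17 × 1.008 = 17.136
  N: 1 × 14.007 = 14.007
  O: 2 × 15.999 = 31.998
Sum: 12×12.011 + 17×1.008 + 1×14.007 + 2×15.999 = 207.273 → 207.27 g/mol.

207.27 g/mol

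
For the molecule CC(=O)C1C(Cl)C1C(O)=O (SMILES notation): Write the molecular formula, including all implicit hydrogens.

C6H7ClO3

Walk through each heavy atom and fill implicit hydrogens from standard valence (C 4, N 3, O 2, S 2, halogen 1):
  atom 1: C, bond orders sum to 1 (valence 4) → 3 H
  atom 2: C, bond orders sum to 4 (valence 4) → 0 H
  atom 3: O, bond orders sum to 2 (valence 2) → 0 H
  atom 4: C, bond orders sum to 3 (valence 4) → 1 H
  atom 5: C, bond orders sum to 3 (valence 4) → 1 H
  atom 6: Cl (halogen, monovalent) → 0 H
  atom 7: C, bond orders sum to 3 (valence 4) → 1 H
  atom 8: C, bond orders sum to 4 (valence 4) → 0 H
  atom 9: O, bond orders sum to 1 (valence 2) → 1 H
  atom 10: O, bond orders sum to 2 (valence 2) → 0 H
Totals → C:6, H:7, Cl:1, O:3.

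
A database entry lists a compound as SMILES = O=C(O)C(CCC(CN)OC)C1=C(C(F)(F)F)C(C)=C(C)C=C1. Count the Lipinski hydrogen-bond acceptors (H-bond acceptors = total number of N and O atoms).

4

N atoms: 1; O atoms: 3.
Lipinski HBA = 1 + 3 = 4.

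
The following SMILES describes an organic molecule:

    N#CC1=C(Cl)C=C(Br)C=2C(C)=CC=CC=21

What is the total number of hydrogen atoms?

7

Walk through each heavy atom and fill implicit hydrogens from standard valence (C 4, N 3, O 2, S 2, halogen 1):
  atom 1: N, bond orders sum to 3 (valence 3) → 0 H
  atom 2: C, bond orders sum to 4 (valence 4) → 0 H
  atom 3: C, bond orders sum to 4 (valence 4) → 0 H
  atom 4: C, bond orders sum to 4 (valence 4) → 0 H
  atom 5: Cl (halogen, monovalent) → 0 H
  atom 6: C, bond orders sum to 3 (valence 4) → 1 H
  atom 7: C, bond orders sum to 4 (valence 4) → 0 H
  atom 8: Br (halogen, monovalent) → 0 H
  atom 9: C, bond orders sum to 4 (valence 4) → 0 H
  atom 10: C, bond orders sum to 4 (valence 4) → 0 H
  atom 11: C, bond orders sum to 1 (valence 4) → 3 H
  atom 12: C, bond orders sum to 3 (valence 4) → 1 H
  atom 13: C, bond orders sum to 3 (valence 4) → 1 H
  atom 14: C, bond orders sum to 3 (valence 4) → 1 H
  atom 15: C, bond orders sum to 4 (valence 4) → 0 H
Total hydrogens: 7.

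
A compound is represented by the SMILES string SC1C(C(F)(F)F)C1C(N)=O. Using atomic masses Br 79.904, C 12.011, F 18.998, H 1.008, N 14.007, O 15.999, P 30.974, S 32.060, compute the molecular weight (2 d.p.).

185.16 g/mol

First, the molecular formula is C5H6F3NOS (counting implicit H from valence).
  C: 5 × 12.011 = 60.055
  F: 3 × 18.998 = 56.994
  H: 6 × 1.008 = 6.048
  N: 1 × 14.007 = 14.007
  O: 1 × 15.999 = 15.999
  S: 1 × 32.060 = 32.060
Sum: 5×12.011 + 3×18.998 + 6×1.008 + 1×14.007 + 1×15.999 + 1×32.060 = 185.163 → 185.16 g/mol.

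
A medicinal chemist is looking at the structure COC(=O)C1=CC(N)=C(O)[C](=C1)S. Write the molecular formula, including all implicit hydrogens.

C8H9NO3S

Walk through each heavy atom and fill implicit hydrogens from standard valence (C 4, N 3, O 2, S 2, halogen 1):
  atom 1: C, bond orders sum to 1 (valence 4) → 3 H
  atom 2: O, bond orders sum to 2 (valence 2) → 0 H
  atom 3: C, bond orders sum to 4 (valence 4) → 0 H
  atom 4: O, bond orders sum to 2 (valence 2) → 0 H
  atom 5: C, bond orders sum to 4 (valence 4) → 0 H
  atom 6: C, bond orders sum to 3 (valence 4) → 1 H
  atom 7: C, bond orders sum to 4 (valence 4) → 0 H
  atom 8: N, bond orders sum to 1 (valence 3) → 2 H
  atom 9: C, bond orders sum to 4 (valence 4) → 0 H
  atom 10: O, bond orders sum to 1 (valence 2) → 1 H
  atom 11: C with explicit H count 0
  atom 12: C, bond orders sum to 3 (valence 4) → 1 H
  atom 13: S, bond orders sum to 1 (valence 2) → 1 H
Totals → C:8, H:9, N:1, O:3, S:1.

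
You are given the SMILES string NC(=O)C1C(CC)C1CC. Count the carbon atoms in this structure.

Count every carbon token in the SMILES (each C, including those in ring-closure positions and inside branches).
Carbon count: 8.

8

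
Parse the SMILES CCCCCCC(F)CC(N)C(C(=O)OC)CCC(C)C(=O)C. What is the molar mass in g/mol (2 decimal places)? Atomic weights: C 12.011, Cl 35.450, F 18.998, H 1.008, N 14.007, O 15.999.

First, the molecular formula is C18H34FNO3 (counting implicit H from valence).
  C: 18 × 12.011 = 216.198
  F: 1 × 18.998 = 18.998
  H: 34 × 1.008 = 34.272
  N: 1 × 14.007 = 14.007
  O: 3 × 15.999 = 47.997
Sum: 18×12.011 + 1×18.998 + 34×1.008 + 1×14.007 + 3×15.999 = 331.472 → 331.47 g/mol.

331.47 g/mol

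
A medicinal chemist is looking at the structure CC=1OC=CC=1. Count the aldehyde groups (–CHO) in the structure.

0

Scan the SMILES for the aldehyde motif — none present.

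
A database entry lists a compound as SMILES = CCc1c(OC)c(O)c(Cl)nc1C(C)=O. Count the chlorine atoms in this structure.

1

Scan the SMILES for Cl atoms (remember two-letter symbols like Cl and Br are single atoms).
Chlorine count: 1.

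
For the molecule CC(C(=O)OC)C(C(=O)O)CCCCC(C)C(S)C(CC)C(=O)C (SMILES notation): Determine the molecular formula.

C18H32O5S

Walk through each heavy atom and fill implicit hydrogens from standard valence (C 4, N 3, O 2, S 2, halogen 1):
  atom 1: C, bond orders sum to 1 (valence 4) → 3 H
  atom 2: C, bond orders sum to 3 (valence 4) → 1 H
  atom 3: C, bond orders sum to 4 (valence 4) → 0 H
  atom 4: O, bond orders sum to 2 (valence 2) → 0 H
  atom 5: O, bond orders sum to 2 (valence 2) → 0 H
  atom 6: C, bond orders sum to 1 (valence 4) → 3 H
  atom 7: C, bond orders sum to 3 (valence 4) → 1 H
  atom 8: C, bond orders sum to 4 (valence 4) → 0 H
  atom 9: O, bond orders sum to 2 (valence 2) → 0 H
  atom 10: O, bond orders sum to 1 (valence 2) → 1 H
  atom 11: C, bond orders sum to 2 (valence 4) → 2 H
  atom 12: C, bond orders sum to 2 (valence 4) → 2 H
  atom 13: C, bond orders sum to 2 (valence 4) → 2 H
  atom 14: C, bond orders sum to 2 (valence 4) → 2 H
  atom 15: C, bond orders sum to 3 (valence 4) → 1 H
  atom 16: C, bond orders sum to 1 (valence 4) → 3 H
  atom 17: C, bond orders sum to 3 (valence 4) → 1 H
  atom 18: S, bond orders sum to 1 (valence 2) → 1 H
  atom 19: C, bond orders sum to 3 (valence 4) → 1 H
  atom 20: C, bond orders sum to 2 (valence 4) → 2 H
  atom 21: C, bond orders sum to 1 (valence 4) → 3 H
  atom 22: C, bond orders sum to 4 (valence 4) → 0 H
  atom 23: O, bond orders sum to 2 (valence 2) → 0 H
  atom 24: C, bond orders sum to 1 (valence 4) → 3 H
Totals → C:18, H:32, O:5, S:1.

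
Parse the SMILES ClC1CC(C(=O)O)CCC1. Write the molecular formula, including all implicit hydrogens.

C7H11ClO2

Walk through each heavy atom and fill implicit hydrogens from standard valence (C 4, N 3, O 2, S 2, halogen 1):
  atom 1: Cl (halogen, monovalent) → 0 H
  atom 2: C, bond orders sum to 3 (valence 4) → 1 H
  atom 3: C, bond orders sum to 2 (valence 4) → 2 H
  atom 4: C, bond orders sum to 3 (valence 4) → 1 H
  atom 5: C, bond orders sum to 4 (valence 4) → 0 H
  atom 6: O, bond orders sum to 2 (valence 2) → 0 H
  atom 7: O, bond orders sum to 1 (valence 2) → 1 H
  atom 8: C, bond orders sum to 2 (valence 4) → 2 H
  atom 9: C, bond orders sum to 2 (valence 4) → 2 H
  atom 10: C, bond orders sum to 2 (valence 4) → 2 H
Totals → C:7, H:11, Cl:1, O:2.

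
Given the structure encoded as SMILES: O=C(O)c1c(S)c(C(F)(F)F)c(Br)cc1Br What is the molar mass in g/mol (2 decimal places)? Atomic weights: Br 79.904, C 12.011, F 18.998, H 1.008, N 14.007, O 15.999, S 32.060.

First, the molecular formula is C8H3Br2F3O2S (counting implicit H from valence).
  Br: 2 × 79.904 = 159.808
  C: 8 × 12.011 = 96.088
  F: 3 × 18.998 = 56.994
  H: 3 × 1.008 = 3.024
  O: 2 × 15.999 = 31.998
  S: 1 × 32.060 = 32.060
Sum: 2×79.904 + 8×12.011 + 3×18.998 + 3×1.008 + 2×15.999 + 1×32.060 = 379.972 → 379.97 g/mol.

379.97 g/mol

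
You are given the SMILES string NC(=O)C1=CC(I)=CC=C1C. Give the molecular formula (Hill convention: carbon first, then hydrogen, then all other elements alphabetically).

C8H8INO

Walk through each heavy atom and fill implicit hydrogens from standard valence (C 4, N 3, O 2, S 2, halogen 1):
  atom 1: N, bond orders sum to 1 (valence 3) → 2 H
  atom 2: C, bond orders sum to 4 (valence 4) → 0 H
  atom 3: O, bond orders sum to 2 (valence 2) → 0 H
  atom 4: C, bond orders sum to 4 (valence 4) → 0 H
  atom 5: C, bond orders sum to 3 (valence 4) → 1 H
  atom 6: C, bond orders sum to 4 (valence 4) → 0 H
  atom 7: I (halogen, monovalent) → 0 H
  atom 8: C, bond orders sum to 3 (valence 4) → 1 H
  atom 9: C, bond orders sum to 3 (valence 4) → 1 H
  atom 10: C, bond orders sum to 4 (valence 4) → 0 H
  atom 11: C, bond orders sum to 1 (valence 4) → 3 H
Totals → C:8, H:8, I:1, N:1, O:1.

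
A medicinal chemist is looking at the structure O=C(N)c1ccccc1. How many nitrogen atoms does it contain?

1

Scan the SMILES for N atoms (remember two-letter symbols like Cl and Br are single atoms).
Nitrogen count: 1.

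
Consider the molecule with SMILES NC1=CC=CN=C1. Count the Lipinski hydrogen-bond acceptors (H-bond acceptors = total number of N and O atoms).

N atoms: 2; O atoms: 0.
Lipinski HBA = 2 + 0 = 2.

2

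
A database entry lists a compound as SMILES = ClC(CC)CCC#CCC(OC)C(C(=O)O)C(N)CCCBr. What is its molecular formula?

Walk through each heavy atom and fill implicit hydrogens from standard valence (C 4, N 3, O 2, S 2, halogen 1):
  atom 1: Cl (halogen, monovalent) → 0 H
  atom 2: C, bond orders sum to 3 (valence 4) → 1 H
  atom 3: C, bond orders sum to 2 (valence 4) → 2 H
  atom 4: C, bond orders sum to 1 (valence 4) → 3 H
  atom 5: C, bond orders sum to 2 (valence 4) → 2 H
  atom 6: C, bond orders sum to 2 (valence 4) → 2 H
  atom 7: C, bond orders sum to 4 (valence 4) → 0 H
  atom 8: C, bond orders sum to 4 (valence 4) → 0 H
  atom 9: C, bond orders sum to 2 (valence 4) → 2 H
  atom 10: C, bond orders sum to 3 (valence 4) → 1 H
  atom 11: O, bond orders sum to 2 (valence 2) → 0 H
  atom 12: C, bond orders sum to 1 (valence 4) → 3 H
  atom 13: C, bond orders sum to 3 (valence 4) → 1 H
  atom 14: C, bond orders sum to 4 (valence 4) → 0 H
  atom 15: O, bond orders sum to 2 (valence 2) → 0 H
  atom 16: O, bond orders sum to 1 (valence 2) → 1 H
  atom 17: C, bond orders sum to 3 (valence 4) → 1 H
  atom 18: N, bond orders sum to 1 (valence 3) → 2 H
  atom 19: C, bond orders sum to 2 (valence 4) → 2 H
  atom 20: C, bond orders sum to 2 (valence 4) → 2 H
  atom 21: C, bond orders sum to 2 (valence 4) → 2 H
  atom 22: Br (halogen, monovalent) → 0 H
Totals → C:16, H:27, Br:1, Cl:1, N:1, O:3.
In Hill order: C16H27BrClNO3.

C16H27BrClNO3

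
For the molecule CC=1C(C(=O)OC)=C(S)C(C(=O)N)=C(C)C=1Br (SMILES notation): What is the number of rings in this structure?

1

In SMILES, each pair of matching ring-closure digits denotes one ring-closing bond; the number of such bonds equals the number of independent rings.
Ring-closure bonds here: 1.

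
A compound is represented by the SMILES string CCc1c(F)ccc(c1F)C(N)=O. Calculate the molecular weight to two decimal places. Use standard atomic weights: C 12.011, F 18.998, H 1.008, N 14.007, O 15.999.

185.17 g/mol

First, the molecular formula is C9H9F2NO (counting implicit H from valence).
  C: 9 × 12.011 = 108.099
  F: 2 × 18.998 = 37.996
  H: 9 × 1.008 = 9.072
  N: 1 × 14.007 = 14.007
  O: 1 × 15.999 = 15.999
Sum: 9×12.011 + 2×18.998 + 9×1.008 + 1×14.007 + 1×15.999 = 185.173 → 185.17 g/mol.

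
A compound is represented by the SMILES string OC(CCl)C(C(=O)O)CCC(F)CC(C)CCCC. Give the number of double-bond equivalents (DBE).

1

Degree of unsaturation = (number of rings) + (number of π bonds).
Ring closures in the SMILES: 0.
π bonds: 1 double bond (each 1 DoU) → 1 DoU from unsaturation.
Total DoU = 0 + 1 = 1.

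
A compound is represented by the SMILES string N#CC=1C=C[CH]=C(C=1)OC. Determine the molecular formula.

Walk through each heavy atom and fill implicit hydrogens from standard valence (C 4, N 3, O 2, S 2, halogen 1):
  atom 1: N, bond orders sum to 3 (valence 3) → 0 H
  atom 2: C, bond orders sum to 4 (valence 4) → 0 H
  atom 3: C, bond orders sum to 4 (valence 4) → 0 H
  atom 4: C, bond orders sum to 3 (valence 4) → 1 H
  atom 5: C, bond orders sum to 3 (valence 4) → 1 H
  atom 6: C with explicit H count 1
  atom 7: C, bond orders sum to 4 (valence 4) → 0 H
  atom 8: C, bond orders sum to 3 (valence 4) → 1 H
  atom 9: O, bond orders sum to 2 (valence 2) → 0 H
  atom 10: C, bond orders sum to 1 (valence 4) → 3 H
Totals → C:8, H:7, N:1, O:1.
In Hill order: C8H7NO.

C8H7NO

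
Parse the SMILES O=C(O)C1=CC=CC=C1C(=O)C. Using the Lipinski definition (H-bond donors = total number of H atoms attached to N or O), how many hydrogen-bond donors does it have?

Donors: find every N or O and count the H atoms it carries.
  atom 1 (O): bond orders sum to 2 → 0 H
  atom 3 (O): bond orders sum to 1 → 1 H
  atom 11 (O): bond orders sum to 2 → 0 H
Lipinski HBD = 1.

1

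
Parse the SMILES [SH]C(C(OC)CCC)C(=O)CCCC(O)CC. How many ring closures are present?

0

In SMILES, each pair of matching ring-closure digits denotes one ring-closing bond; the number of such bonds equals the number of independent rings.
Ring-closure bonds here: 0.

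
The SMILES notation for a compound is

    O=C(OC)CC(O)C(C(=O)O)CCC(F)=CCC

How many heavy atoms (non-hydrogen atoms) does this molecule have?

18

Every atom symbol written in the SMILES (organic subset) is one heavy atom; implicit H are not written.
Heavy atoms by element → C:12, F:1, O:5.
Total: 18.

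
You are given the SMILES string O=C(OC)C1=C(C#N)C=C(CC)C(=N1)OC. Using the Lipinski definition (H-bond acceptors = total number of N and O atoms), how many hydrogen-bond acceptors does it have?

N atoms: 2; O atoms: 3.
Lipinski HBA = 2 + 3 = 5.

5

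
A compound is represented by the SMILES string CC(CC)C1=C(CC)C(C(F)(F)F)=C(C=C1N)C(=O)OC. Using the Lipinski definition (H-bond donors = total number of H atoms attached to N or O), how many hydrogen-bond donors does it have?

Donors: find every N or O and count the H atoms it carries.
  atom 17 (N): bond orders sum to 1 → 2 H
  atom 19 (O): bond orders sum to 2 → 0 H
  atom 20 (O): bond orders sum to 2 → 0 H
Lipinski HBD = 2.

2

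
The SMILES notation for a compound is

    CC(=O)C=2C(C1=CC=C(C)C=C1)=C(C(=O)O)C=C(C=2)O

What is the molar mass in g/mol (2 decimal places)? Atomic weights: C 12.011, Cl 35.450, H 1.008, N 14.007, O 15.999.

First, the molecular formula is C16H14O4 (counting implicit H from valence).
  C: 16 × 12.011 = 192.176
  H: 14 × 1.008 = 14.112
  O: 4 × 15.999 = 63.996
Sum: 16×12.011 + 14×1.008 + 4×15.999 = 270.284 → 270.28 g/mol.

270.28 g/mol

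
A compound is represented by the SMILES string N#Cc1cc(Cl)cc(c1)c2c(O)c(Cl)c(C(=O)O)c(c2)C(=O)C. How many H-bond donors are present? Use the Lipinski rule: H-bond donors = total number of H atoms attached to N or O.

2

Donors: find every N or O and count the H atoms it carries.
  atom 1 (N): bond orders sum to 3 → 0 H
  atom 12 (O): bond orders sum to 1 → 1 H
  atom 17 (O): bond orders sum to 2 → 0 H
  atom 18 (O): bond orders sum to 1 → 1 H
  atom 22 (O): bond orders sum to 2 → 0 H
Lipinski HBD = 2.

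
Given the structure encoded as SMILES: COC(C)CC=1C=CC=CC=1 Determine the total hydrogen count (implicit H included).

14

Walk through each heavy atom and fill implicit hydrogens from standard valence (C 4, N 3, O 2, S 2, halogen 1):
  atom 1: C, bond orders sum to 1 (valence 4) → 3 H
  atom 2: O, bond orders sum to 2 (valence 2) → 0 H
  atom 3: C, bond orders sum to 3 (valence 4) → 1 H
  atom 4: C, bond orders sum to 1 (valence 4) → 3 H
  atom 5: C, bond orders sum to 2 (valence 4) → 2 H
  atom 6: C, bond orders sum to 4 (valence 4) → 0 H
  atom 7: C, bond orders sum to 3 (valence 4) → 1 H
  atom 8: C, bond orders sum to 3 (valence 4) → 1 H
  atom 9: C, bond orders sum to 3 (valence 4) → 1 H
  atom 10: C, bond orders sum to 3 (valence 4) → 1 H
  atom 11: C, bond orders sum to 3 (valence 4) → 1 H
Total hydrogens: 14.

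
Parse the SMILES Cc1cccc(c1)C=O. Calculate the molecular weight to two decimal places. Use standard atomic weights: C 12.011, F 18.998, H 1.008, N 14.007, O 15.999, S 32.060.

First, the molecular formula is C8H8O (counting implicit H from valence).
  C: 8 × 12.011 = 96.088
  H: 8 × 1.008 = 8.064
  O: 1 × 15.999 = 15.999
Sum: 8×12.011 + 8×1.008 + 1×15.999 = 120.151 → 120.15 g/mol.

120.15 g/mol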